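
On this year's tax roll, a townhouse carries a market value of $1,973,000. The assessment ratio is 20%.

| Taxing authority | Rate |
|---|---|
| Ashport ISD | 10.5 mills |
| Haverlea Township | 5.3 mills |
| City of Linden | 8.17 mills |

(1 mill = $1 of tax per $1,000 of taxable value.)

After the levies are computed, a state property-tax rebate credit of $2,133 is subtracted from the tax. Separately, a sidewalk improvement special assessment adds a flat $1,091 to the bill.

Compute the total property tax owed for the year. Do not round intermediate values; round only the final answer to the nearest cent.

$8,416.56

Assessed value = $1,973,000 × 0.2 = $394,600
Ashport ISD: $394,600 × 0.0105 = $4,143.3
Haverlea Township: $394,600 × 0.0053 = $2,091.38
City of Linden: $394,600 × 0.00817 = $3,223.882
Levies subtotal = $9,458.562
After credit = $9,458.562 − $2,133 = $7,325.562
Total = $7,325.562 + $1,091 = $8,416.562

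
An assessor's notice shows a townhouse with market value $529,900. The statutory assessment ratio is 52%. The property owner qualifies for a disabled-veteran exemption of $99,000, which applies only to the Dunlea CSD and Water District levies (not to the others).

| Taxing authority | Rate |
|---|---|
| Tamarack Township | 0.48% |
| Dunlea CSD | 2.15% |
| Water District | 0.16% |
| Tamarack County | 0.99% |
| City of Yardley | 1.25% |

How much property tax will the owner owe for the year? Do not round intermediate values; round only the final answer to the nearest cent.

Assessed value = $529,900 × 0.52 = $275,548
Tamarack Township: $275,548 × 0.0048 = $1,322.6304
Dunlea CSD: ($275,548 − $99,000) × 0.0215 = $176,548 × 0.0215 = $3,795.782
Water District: ($275,548 − $99,000) × 0.0016 = $176,548 × 0.0016 = $282.4768
Tamarack County: $275,548 × 0.0099 = $2,727.9252
City of Yardley: $275,548 × 0.0125 = $3,444.35
Total = $11,573.1644

$11,573.16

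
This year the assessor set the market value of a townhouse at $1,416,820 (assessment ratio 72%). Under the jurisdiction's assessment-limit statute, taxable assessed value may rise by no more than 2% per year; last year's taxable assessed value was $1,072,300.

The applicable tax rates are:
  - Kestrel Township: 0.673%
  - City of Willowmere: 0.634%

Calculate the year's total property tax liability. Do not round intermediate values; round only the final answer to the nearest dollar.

Uncapped assessed value = $1,416,820 × 0.72 = $1,020,110.4
Cap limit = $1,072,300 × 1.02 = $1,093,746
Taxable assessed value = min($1,020,110.4, $1,093,746) = $1,020,110.4 (cap does not bind)
Kestrel Township: $1,020,110.4 × 0.00673 = $6,865.342992
City of Willowmere: $1,020,110.4 × 0.00634 = $6,467.499936
Total = $13,332.842928

$13,333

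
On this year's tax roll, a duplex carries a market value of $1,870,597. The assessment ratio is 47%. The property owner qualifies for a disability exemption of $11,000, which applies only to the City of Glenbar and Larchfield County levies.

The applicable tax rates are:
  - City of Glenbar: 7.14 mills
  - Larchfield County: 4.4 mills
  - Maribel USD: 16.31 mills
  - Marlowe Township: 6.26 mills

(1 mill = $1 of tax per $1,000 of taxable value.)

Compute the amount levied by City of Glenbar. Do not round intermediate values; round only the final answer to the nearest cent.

Assessed value = $1,870,597 × 0.47 = $879,180.59
City of Glenbar taxable value = $879,180.59 − $11,000 = $868,180.59
City of Glenbar levy = $868,180.59 × 0.00714 = $6,198.8094126

$6,198.81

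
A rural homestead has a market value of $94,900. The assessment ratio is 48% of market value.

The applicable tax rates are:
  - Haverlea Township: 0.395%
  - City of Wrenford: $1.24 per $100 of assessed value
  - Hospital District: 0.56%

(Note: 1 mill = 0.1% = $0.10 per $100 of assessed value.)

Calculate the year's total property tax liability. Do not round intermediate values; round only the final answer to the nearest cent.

Assessed value = $94,900 × 0.48 = $45,552
Haverlea Township: $45,552 × 0.00395 = $179.9304
City of Wrenford: $45,552 × 0.0124 = $564.8448
Hospital District: $45,552 × 0.0056 = $255.0912
Total = $999.8664

$999.87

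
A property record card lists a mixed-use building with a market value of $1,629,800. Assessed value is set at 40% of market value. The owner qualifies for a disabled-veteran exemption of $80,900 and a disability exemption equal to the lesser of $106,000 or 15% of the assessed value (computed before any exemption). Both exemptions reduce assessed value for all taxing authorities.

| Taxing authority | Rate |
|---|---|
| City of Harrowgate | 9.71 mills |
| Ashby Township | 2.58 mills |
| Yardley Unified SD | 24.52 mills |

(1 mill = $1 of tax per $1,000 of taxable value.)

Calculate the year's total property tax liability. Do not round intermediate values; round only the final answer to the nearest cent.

$17,419.67

Assessed value = $1,629,800 × 0.4 = $651,920
Disability exemption = min($106,000, 15% × $651,920) = min($106,000, $97,788) = $97,788 (percentage binds)
Taxable value = $651,920 − $80,900 − $97,788 = $473,232
City of Harrowgate: $473,232 × 0.00971 = $4,595.08272
Ashby Township: $473,232 × 0.00258 = $1,220.93856
Yardley Unified SD: $473,232 × 0.02452 = $11,603.64864
Total = $17,419.66992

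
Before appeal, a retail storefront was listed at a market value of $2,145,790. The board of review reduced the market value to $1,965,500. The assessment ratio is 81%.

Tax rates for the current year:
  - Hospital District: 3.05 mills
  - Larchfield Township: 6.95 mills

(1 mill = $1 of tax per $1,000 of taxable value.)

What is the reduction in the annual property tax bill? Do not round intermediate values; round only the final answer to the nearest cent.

Old assessed value = $2,145,790 × 0.81 = $1,738,089.9
New assessed value = $1,965,500 × 0.81 = $1,592,055
Combined rate = 0.00305 + 0.00695 = 0.01
Old tax = $1,738,089.9 × 0.01 = $17,380.899
New tax = $1,592,055 × 0.01 = $15,920.55
Reduction = $17,380.899 − $15,920.55 = $1,460.349

$1,460.35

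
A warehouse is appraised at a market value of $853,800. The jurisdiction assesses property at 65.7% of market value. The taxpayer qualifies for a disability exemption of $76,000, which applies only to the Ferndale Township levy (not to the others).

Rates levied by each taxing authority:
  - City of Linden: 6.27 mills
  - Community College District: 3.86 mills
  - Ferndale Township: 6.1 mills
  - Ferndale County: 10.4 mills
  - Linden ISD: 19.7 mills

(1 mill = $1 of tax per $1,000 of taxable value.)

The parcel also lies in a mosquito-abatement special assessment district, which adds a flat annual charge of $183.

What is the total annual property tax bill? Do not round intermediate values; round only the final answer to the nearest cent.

Assessed value = $853,800 × 0.657 = $560,946.6
City of Linden: $560,946.6 × 0.00627 = $3,517.135182
Community College District: $560,946.6 × 0.00386 = $2,165.253876
Ferndale Township: ($560,946.6 − $76,000) × 0.0061 = $484,946.6 × 0.0061 = $2,958.17426
Ferndale County: $560,946.6 × 0.0104 = $5,833.84464
Linden ISD: $560,946.6 × 0.0197 = $11,050.64802
Levies subtotal = $25,525.055978
Total = $25,525.055978 + $183 = $25,708.055978

$25,708.06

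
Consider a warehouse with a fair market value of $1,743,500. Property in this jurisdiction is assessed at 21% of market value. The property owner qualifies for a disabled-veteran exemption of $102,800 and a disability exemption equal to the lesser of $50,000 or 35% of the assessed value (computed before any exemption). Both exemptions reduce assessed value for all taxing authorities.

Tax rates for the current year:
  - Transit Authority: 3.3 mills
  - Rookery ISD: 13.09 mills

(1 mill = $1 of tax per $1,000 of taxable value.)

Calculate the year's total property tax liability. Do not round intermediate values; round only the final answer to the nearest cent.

$3,496.56

Assessed value = $1,743,500 × 0.21 = $366,135
Disability exemption = min($50,000, 35% × $366,135) = min($50,000, $128,147.25) = $50,000 (dollar cap binds)
Taxable value = $366,135 − $102,800 − $50,000 = $213,335
Transit Authority: $213,335 × 0.0033 = $704.0055
Rookery ISD: $213,335 × 0.01309 = $2,792.55515
Total = $3,496.56065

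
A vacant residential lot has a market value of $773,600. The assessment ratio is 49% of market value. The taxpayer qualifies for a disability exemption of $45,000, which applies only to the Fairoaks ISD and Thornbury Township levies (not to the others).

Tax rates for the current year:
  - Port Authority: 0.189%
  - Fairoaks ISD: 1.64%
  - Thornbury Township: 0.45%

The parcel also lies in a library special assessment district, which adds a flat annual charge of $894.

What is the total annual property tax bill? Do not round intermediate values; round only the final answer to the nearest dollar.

$8,592

Assessed value = $773,600 × 0.49 = $379,064
Port Authority: $379,064 × 0.00189 = $716.43096
Fairoaks ISD: ($379,064 − $45,000) × 0.0164 = $334,064 × 0.0164 = $5,478.6496
Thornbury Township: ($379,064 − $45,000) × 0.0045 = $334,064 × 0.0045 = $1,503.288
Levies subtotal = $7,698.36856
Total = $7,698.36856 + $894 = $8,592.36856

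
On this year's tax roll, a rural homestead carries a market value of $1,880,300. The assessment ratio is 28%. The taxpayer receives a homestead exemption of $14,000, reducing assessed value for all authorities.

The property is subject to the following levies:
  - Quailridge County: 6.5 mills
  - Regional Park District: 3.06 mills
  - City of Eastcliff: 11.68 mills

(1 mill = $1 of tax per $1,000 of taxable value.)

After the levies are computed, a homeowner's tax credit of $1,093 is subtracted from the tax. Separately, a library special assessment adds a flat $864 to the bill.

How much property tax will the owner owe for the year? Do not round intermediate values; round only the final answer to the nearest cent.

$10,656.16

Assessed value = $1,880,300 × 0.28 = $526,484
Taxable value = $526,484 − $14,000 = $512,484
Quailridge County: $512,484 × 0.0065 = $3,331.146
Regional Park District: $512,484 × 0.00306 = $1,568.20104
City of Eastcliff: $512,484 × 0.01168 = $5,985.81312
Levies subtotal = $10,885.16016
After credit = $10,885.16016 − $1,093 = $9,792.16016
Total = $9,792.16016 + $864 = $10,656.16016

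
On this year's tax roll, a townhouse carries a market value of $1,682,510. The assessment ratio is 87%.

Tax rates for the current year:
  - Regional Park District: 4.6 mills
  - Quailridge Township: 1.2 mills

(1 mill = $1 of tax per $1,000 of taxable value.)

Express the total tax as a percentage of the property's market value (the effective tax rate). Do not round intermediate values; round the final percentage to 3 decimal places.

0.505%

Assessed value = $1,682,510 × 0.87 = $1,463,783.7
Regional Park District: $1,463,783.7 × 0.0046 = $6,733.40502
Quailridge Township: $1,463,783.7 × 0.0012 = $1,756.54044
Total tax = $8,489.94546
Effective rate = $8,489.94546 ÷ $1,682,510 = 0.505% of market value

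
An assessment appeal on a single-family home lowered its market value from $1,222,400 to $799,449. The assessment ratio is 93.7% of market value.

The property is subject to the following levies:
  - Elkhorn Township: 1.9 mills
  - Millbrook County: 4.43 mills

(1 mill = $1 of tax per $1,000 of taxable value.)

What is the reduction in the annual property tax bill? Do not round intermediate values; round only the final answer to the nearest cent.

$2,508.61

Old assessed value = $1,222,400 × 0.937 = $1,145,388.8
New assessed value = $799,449 × 0.937 = $749,083.713
Combined rate = 0.0019 + 0.00443 = 0.00633
Old tax = $1,145,388.8 × 0.00633 = $7,250.311104
New tax = $749,083.713 × 0.00633 = $4,741.69990329
Reduction = $7,250.311104 − $4,741.69990329 = $2,508.61120071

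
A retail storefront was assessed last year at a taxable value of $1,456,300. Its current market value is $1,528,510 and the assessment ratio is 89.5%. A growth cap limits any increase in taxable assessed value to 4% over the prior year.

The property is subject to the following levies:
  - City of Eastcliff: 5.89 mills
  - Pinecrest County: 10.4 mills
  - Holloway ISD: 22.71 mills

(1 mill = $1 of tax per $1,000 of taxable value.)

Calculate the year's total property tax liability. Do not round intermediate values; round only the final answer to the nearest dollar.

Uncapped assessed value = $1,528,510 × 0.895 = $1,368,016.45
Cap limit = $1,456,300 × 1.04 = $1,514,552
Taxable assessed value = min($1,368,016.45, $1,514,552) = $1,368,016.45 (cap does not bind)
City of Eastcliff: $1,368,016.45 × 0.00589 = $8,057.6168905
Pinecrest County: $1,368,016.45 × 0.0104 = $14,227.37108
Holloway ISD: $1,368,016.45 × 0.02271 = $31,067.6535795
Total = $53,352.64155

$53,353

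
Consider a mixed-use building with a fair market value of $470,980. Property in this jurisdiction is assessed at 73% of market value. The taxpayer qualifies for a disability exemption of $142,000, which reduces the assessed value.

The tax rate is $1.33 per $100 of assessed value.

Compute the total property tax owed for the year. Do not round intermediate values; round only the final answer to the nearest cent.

Assessed value = $470,980 × 0.73 = $343,815.4
Taxable value = $343,815.4 − $142,000 = $201,815.4
Tax = $201,815.4 × 0.0133 = $2,684.14482

$2,684.14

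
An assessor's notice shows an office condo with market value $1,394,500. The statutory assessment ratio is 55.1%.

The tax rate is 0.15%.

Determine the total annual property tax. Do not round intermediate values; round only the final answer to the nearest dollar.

Assessed value = $1,394,500 × 0.551 = $768,369.5
Tax = $768,369.5 × 0.0015 = $1,152.55425

$1,153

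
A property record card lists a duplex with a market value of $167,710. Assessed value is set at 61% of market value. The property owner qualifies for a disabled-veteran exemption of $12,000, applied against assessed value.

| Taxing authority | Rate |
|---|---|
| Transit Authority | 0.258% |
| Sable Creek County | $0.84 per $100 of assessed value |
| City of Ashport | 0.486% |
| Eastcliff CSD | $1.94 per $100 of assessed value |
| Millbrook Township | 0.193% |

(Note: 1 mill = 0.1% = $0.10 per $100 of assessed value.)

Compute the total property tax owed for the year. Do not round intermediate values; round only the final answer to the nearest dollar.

Assessed value = $167,710 × 0.61 = $102,303.1
Taxable value = $102,303.1 − $12,000 = $90,303.1
Transit Authority: $90,303.1 × 0.00258 = $232.981998
Sable Creek County: $90,303.1 × 0.0084 = $758.54604
City of Ashport: $90,303.1 × 0.00486 = $438.873066
Eastcliff CSD: $90,303.1 × 0.0194 = $1,751.88014
Millbrook Township: $90,303.1 × 0.00193 = $174.284983
Total = $3,356.566227

$3,357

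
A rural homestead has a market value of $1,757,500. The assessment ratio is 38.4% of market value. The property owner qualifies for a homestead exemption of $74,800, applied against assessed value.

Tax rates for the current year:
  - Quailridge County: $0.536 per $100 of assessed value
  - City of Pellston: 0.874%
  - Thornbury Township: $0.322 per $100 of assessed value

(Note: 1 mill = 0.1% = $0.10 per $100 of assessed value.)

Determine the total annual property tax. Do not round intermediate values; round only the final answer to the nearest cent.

Assessed value = $1,757,500 × 0.384 = $674,880
Taxable value = $674,880 − $74,800 = $600,080
Quailridge County: $600,080 × 0.00536 = $3,216.4288
City of Pellston: $600,080 × 0.00874 = $5,244.6992
Thornbury Township: $600,080 × 0.00322 = $1,932.2576
Total = $10,393.3856

$10,393.39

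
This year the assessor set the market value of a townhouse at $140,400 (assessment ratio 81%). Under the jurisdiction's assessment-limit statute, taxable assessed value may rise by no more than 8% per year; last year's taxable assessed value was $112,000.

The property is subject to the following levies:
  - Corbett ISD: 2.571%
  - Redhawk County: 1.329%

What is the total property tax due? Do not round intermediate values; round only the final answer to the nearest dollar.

$4,435

Uncapped assessed value = $140,400 × 0.81 = $113,724
Cap limit = $112,000 × 1.08 = $120,960
Taxable assessed value = min($113,724, $120,960) = $113,724 (cap does not bind)
Corbett ISD: $113,724 × 0.02571 = $2,923.84404
Redhawk County: $113,724 × 0.01329 = $1,511.39196
Total = $4,435.236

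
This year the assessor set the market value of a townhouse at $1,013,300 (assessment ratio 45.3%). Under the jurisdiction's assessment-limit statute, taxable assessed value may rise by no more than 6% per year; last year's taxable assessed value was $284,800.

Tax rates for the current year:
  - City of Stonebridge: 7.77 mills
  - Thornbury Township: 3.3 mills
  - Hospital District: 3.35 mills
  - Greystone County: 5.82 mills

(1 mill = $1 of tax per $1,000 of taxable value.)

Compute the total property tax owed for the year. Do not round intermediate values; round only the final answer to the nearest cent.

Uncapped assessed value = $1,013,300 × 0.453 = $459,024.9
Cap limit = $284,800 × 1.06 = $301,888
Taxable assessed value = min($459,024.9, $301,888) = $301,888 (cap binds)
City of Stonebridge: $301,888 × 0.00777 = $2,345.66976
Thornbury Township: $301,888 × 0.0033 = $996.2304
Hospital District: $301,888 × 0.00335 = $1,011.3248
Greystone County: $301,888 × 0.00582 = $1,756.98816
Total = $6,110.21312

$6,110.21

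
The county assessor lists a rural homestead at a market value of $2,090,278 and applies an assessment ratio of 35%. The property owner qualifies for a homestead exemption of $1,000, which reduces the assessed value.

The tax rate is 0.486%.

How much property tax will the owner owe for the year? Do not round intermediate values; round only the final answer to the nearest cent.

$3,550.70

Assessed value = $2,090,278 × 0.35 = $731,597.3
Taxable value = $731,597.3 − $1,000 = $730,597.3
Tax = $730,597.3 × 0.00486 = $3,550.702878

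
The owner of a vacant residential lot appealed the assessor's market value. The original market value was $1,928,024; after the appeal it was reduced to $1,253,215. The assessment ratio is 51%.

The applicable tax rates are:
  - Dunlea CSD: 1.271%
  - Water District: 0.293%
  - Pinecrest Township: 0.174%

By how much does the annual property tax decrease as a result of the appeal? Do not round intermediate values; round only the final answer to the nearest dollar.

$5,981

Old assessed value = $1,928,024 × 0.51 = $983,292.24
New assessed value = $1,253,215 × 0.51 = $639,139.65
Combined rate = 0.01271 + 0.00293 + 0.00174 = 0.01738
Old tax = $983,292.24 × 0.01738 = $17,089.6191312
New tax = $639,139.65 × 0.01738 = $11,108.247117
Reduction = $17,089.6191312 − $11,108.247117 = $5,981.3720142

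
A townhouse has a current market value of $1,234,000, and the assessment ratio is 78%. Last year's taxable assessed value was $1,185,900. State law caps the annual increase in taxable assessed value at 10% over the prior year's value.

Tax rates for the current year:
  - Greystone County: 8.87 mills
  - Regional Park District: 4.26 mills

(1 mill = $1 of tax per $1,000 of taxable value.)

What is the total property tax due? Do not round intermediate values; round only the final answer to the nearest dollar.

$12,638

Uncapped assessed value = $1,234,000 × 0.78 = $962,520
Cap limit = $1,185,900 × 1.1 = $1,304,490
Taxable assessed value = min($962,520, $1,304,490) = $962,520 (cap does not bind)
Greystone County: $962,520 × 0.00887 = $8,537.5524
Regional Park District: $962,520 × 0.00426 = $4,100.3352
Total = $12,637.8876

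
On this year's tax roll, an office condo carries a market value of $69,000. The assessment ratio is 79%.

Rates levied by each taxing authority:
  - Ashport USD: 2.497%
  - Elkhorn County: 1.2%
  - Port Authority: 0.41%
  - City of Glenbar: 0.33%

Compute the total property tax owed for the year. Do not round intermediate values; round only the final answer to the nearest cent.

$2,418.61

Assessed value = $69,000 × 0.79 = $54,510
Ashport USD: $54,510 × 0.02497 = $1,361.1147
Elkhorn County: $54,510 × 0.012 = $654.12
Port Authority: $54,510 × 0.0041 = $223.491
City of Glenbar: $54,510 × 0.0033 = $179.883
Total = $1,361.1147 + $654.12 + $223.491 + $179.883 = $2,418.6087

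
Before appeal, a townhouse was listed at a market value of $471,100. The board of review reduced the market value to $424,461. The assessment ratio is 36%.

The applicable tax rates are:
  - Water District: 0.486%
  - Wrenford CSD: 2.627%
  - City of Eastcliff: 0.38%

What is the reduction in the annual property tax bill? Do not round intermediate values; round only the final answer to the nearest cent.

Old assessed value = $471,100 × 0.36 = $169,596
New assessed value = $424,461 × 0.36 = $152,805.96
Combined rate = 0.00486 + 0.02627 + 0.0038 = 0.03493
Old tax = $169,596 × 0.03493 = $5,923.98828
New tax = $152,805.96 × 0.03493 = $5,337.5121828
Reduction = $5,923.98828 − $5,337.5121828 = $586.4760972

$586.48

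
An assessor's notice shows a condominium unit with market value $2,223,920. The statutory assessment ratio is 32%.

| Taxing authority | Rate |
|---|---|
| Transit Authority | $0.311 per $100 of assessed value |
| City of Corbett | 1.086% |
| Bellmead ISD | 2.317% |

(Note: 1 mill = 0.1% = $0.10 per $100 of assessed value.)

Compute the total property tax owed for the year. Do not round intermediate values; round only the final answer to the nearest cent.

$26,430.84

Assessed value = $2,223,920 × 0.32 = $711,654.4
Transit Authority: $711,654.4 × 0.00311 = $2,213.245184
City of Corbett: $711,654.4 × 0.01086 = $7,728.566784
Bellmead ISD: $711,654.4 × 0.02317 = $16,489.032448
Total = $26,430.844416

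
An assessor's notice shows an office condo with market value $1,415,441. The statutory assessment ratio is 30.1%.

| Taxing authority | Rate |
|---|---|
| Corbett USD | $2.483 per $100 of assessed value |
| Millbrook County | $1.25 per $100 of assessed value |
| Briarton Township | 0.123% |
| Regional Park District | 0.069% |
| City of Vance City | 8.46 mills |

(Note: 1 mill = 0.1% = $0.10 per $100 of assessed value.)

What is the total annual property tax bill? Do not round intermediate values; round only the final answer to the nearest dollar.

Assessed value = $1,415,441 × 0.301 = $426,047.741
Corbett USD: $426,047.741 × 0.02483 = $10,578.76540903
Millbrook County: $426,047.741 × 0.0125 = $5,325.5967625
Briarton Township: $426,047.741 × 0.00123 = $524.03872143
Regional Park District: $426,047.741 × 0.00069 = $293.97294129
City of Vance City: $426,047.741 × 0.00846 = $3,604.36388886
Total = $20,326.73772311

$20,327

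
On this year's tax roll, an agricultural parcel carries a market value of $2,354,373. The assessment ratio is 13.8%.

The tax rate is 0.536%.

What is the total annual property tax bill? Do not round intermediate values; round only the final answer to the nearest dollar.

Assessed value = $2,354,373 × 0.138 = $324,903.474
Tax = $324,903.474 × 0.00536 = $1,741.48262064

$1,741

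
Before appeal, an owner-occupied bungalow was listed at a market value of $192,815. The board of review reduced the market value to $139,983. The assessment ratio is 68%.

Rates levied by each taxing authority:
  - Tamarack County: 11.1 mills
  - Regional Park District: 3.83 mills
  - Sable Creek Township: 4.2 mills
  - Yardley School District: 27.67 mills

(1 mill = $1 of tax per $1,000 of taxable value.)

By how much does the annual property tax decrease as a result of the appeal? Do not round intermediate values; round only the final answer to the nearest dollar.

Old assessed value = $192,815 × 0.68 = $131,114.2
New assessed value = $139,983 × 0.68 = $95,188.44
Combined rate = 0.0111 + 0.00383 + 0.0042 + 0.02767 = 0.0468
Old tax = $131,114.2 × 0.0468 = $6,136.14456
New tax = $95,188.44 × 0.0468 = $4,454.818992
Reduction = $6,136.14456 − $4,454.818992 = $1,681.325568

$1,681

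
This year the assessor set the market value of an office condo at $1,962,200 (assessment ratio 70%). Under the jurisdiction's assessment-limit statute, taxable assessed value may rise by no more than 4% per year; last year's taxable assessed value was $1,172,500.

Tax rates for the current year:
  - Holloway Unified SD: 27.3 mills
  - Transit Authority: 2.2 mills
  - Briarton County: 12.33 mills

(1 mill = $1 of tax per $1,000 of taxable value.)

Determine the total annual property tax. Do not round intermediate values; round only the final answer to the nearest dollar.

Uncapped assessed value = $1,962,200 × 0.7 = $1,373,540
Cap limit = $1,172,500 × 1.04 = $1,219,400
Taxable assessed value = min($1,373,540, $1,219,400) = $1,219,400 (cap binds)
Holloway Unified SD: $1,219,400 × 0.0273 = $33,289.62
Transit Authority: $1,219,400 × 0.0022 = $2,682.68
Briarton County: $1,219,400 × 0.01233 = $15,035.202
Total = $51,007.502

$51,008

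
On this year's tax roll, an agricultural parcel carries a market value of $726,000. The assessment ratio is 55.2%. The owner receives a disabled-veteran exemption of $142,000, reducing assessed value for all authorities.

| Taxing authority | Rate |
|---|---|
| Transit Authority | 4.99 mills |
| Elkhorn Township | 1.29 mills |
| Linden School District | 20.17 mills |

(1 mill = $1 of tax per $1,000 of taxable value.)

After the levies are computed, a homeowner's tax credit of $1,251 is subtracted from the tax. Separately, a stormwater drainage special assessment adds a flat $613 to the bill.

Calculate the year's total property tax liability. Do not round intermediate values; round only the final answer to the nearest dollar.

Assessed value = $726,000 × 0.552 = $400,752
Taxable value = $400,752 − $142,000 = $258,752
Transit Authority: $258,752 × 0.00499 = $1,291.17248
Elkhorn Township: $258,752 × 0.00129 = $333.79008
Linden School District: $258,752 × 0.02017 = $5,219.02784
Levies subtotal = $6,843.9904
After credit = $6,843.9904 − $1,251 = $5,592.9904
Total = $5,592.9904 + $613 = $6,205.9904

$6,206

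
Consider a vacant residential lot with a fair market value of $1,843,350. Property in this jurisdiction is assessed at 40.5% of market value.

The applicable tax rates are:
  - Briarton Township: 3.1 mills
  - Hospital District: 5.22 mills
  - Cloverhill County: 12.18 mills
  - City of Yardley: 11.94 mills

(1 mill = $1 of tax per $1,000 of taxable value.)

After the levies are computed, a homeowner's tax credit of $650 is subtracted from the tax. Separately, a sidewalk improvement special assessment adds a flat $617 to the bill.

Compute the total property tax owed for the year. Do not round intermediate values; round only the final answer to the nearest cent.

Assessed value = $1,843,350 × 0.405 = $746,556.75
Briarton Township: $746,556.75 × 0.0031 = $2,314.325925
Hospital District: $746,556.75 × 0.00522 = $3,897.026235
Cloverhill County: $746,556.75 × 0.01218 = $9,093.061215
City of Yardley: $746,556.75 × 0.01194 = $8,913.887595
Levies subtotal = $24,218.30097
After credit = $24,218.30097 − $650 = $23,568.30097
Total = $23,568.30097 + $617 = $24,185.30097

$24,185.30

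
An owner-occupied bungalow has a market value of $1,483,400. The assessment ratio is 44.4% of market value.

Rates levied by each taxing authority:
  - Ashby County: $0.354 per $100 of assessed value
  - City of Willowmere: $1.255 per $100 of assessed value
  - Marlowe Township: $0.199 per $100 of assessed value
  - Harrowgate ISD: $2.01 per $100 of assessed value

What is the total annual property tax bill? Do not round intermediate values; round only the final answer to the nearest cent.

Assessed value = $1,483,400 × 0.444 = $658,629.6
Ashby County: $658,629.6 × 0.00354 = $2,331.548784
City of Willowmere: $658,629.6 × 0.01255 = $8,265.80148
Marlowe Township: $658,629.6 × 0.00199 = $1,310.672904
Harrowgate ISD: $658,629.6 × 0.0201 = $13,238.45496
Total = $2,331.548784 + $8,265.80148 + $1,310.672904 + $13,238.45496 = $25,146.478128

$25,146.48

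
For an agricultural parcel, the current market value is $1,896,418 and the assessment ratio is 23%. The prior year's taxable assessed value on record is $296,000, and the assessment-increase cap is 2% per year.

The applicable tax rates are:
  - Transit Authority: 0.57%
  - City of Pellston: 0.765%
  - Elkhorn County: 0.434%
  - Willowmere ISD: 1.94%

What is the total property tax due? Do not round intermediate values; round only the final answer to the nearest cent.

$11,198.21

Uncapped assessed value = $1,896,418 × 0.23 = $436,176.14
Cap limit = $296,000 × 1.02 = $301,920
Taxable assessed value = min($436,176.14, $301,920) = $301,920 (cap binds)
Transit Authority: $301,920 × 0.0057 = $1,720.944
City of Pellston: $301,920 × 0.00765 = $2,309.688
Elkhorn County: $301,920 × 0.00434 = $1,310.3328
Willowmere ISD: $301,920 × 0.0194 = $5,857.248
Total = $11,198.2128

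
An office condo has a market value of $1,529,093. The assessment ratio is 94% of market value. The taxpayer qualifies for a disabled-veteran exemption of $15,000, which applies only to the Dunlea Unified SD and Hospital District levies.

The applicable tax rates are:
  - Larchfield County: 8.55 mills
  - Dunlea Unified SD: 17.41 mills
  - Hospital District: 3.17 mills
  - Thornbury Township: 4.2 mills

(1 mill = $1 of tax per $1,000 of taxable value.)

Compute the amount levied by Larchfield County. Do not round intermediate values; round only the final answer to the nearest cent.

$12,289.32

Assessed value = $1,529,093 × 0.94 = $1,437,347.42
Larchfield County taxable value = $1,437,347.42 (exemption does not apply)
Larchfield County levy = $1,437,347.42 × 0.00855 = $12,289.320441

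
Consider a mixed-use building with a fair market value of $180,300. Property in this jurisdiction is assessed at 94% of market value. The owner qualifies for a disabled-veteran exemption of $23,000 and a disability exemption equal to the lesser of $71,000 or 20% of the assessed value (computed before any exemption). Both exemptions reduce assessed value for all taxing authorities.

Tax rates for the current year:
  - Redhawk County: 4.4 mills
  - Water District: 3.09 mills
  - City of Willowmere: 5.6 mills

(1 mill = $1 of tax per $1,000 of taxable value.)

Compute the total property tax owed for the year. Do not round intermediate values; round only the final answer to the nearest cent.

$1,473.75

Assessed value = $180,300 × 0.94 = $169,482
Disability exemption = min($71,000, 20% × $169,482) = min($71,000, $33,896.4) = $33,896.4 (percentage binds)
Taxable value = $169,482 − $23,000 − $33,896.4 = $112,585.6
Redhawk County: $112,585.6 × 0.0044 = $495.37664
Water District: $112,585.6 × 0.00309 = $347.889504
City of Willowmere: $112,585.6 × 0.0056 = $630.47936
Total = $1,473.745504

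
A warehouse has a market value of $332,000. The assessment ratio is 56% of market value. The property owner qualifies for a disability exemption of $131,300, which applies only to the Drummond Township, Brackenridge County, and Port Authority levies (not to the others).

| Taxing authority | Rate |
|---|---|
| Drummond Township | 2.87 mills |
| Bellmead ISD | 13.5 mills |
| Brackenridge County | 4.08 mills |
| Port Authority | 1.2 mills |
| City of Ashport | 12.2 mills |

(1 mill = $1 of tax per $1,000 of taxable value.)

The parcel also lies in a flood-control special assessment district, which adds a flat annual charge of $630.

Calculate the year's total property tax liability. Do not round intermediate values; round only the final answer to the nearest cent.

$5,853.30

Assessed value = $332,000 × 0.56 = $185,920
Drummond Township: ($185,920 − $131,300) × 0.00287 = $54,620 × 0.00287 = $156.7594
Bellmead ISD: $185,920 × 0.0135 = $2,509.92
Brackenridge County: ($185,920 − $131,300) × 0.00408 = $54,620 × 0.00408 = $222.8496
Port Authority: ($185,920 − $131,300) × 0.0012 = $54,620 × 0.0012 = $65.544
City of Ashport: $185,920 × 0.0122 = $2,268.224
Levies subtotal = $5,223.297
Total = $5,223.297 + $630 = $5,853.297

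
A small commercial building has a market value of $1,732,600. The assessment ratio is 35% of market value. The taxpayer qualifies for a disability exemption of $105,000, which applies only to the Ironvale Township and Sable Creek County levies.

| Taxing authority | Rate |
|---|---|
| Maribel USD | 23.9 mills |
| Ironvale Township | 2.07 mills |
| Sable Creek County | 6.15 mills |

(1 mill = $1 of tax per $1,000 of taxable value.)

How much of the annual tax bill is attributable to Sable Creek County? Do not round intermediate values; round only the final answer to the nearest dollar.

Assessed value = $1,732,600 × 0.35 = $606,410
Sable Creek County taxable value = $606,410 − $105,000 = $501,410
Sable Creek County levy = $501,410 × 0.00615 = $3,083.6715

$3,084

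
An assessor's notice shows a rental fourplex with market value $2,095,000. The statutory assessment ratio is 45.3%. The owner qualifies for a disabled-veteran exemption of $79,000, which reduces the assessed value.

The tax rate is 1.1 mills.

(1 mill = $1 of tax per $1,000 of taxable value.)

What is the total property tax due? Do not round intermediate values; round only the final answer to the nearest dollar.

Assessed value = $2,095,000 × 0.453 = $949,035
Taxable value = $949,035 − $79,000 = $870,035
Tax = $870,035 × 0.0011 = $957.0385

$957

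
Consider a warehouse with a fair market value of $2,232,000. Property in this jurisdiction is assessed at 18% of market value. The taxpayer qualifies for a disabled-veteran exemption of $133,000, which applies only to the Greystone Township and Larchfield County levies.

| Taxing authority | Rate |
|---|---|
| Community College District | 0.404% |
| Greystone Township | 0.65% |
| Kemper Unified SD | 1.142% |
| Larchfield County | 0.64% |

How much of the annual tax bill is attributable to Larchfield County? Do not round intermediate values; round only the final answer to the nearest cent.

$1,720.06

Assessed value = $2,232,000 × 0.18 = $401,760
Larchfield County taxable value = $401,760 − $133,000 = $268,760
Larchfield County levy = $268,760 × 0.0064 = $1,720.064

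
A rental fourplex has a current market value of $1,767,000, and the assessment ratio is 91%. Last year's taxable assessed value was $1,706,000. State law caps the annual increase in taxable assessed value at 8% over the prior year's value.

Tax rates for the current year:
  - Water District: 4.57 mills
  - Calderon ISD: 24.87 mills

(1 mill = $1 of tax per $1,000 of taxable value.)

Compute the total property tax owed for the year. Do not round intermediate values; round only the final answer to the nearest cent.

Uncapped assessed value = $1,767,000 × 0.91 = $1,607,970
Cap limit = $1,706,000 × 1.08 = $1,842,480
Taxable assessed value = min($1,607,970, $1,842,480) = $1,607,970 (cap does not bind)
Water District: $1,607,970 × 0.00457 = $7,348.4229
Calderon ISD: $1,607,970 × 0.02487 = $39,990.2139
Total = $47,338.6368

$47,338.64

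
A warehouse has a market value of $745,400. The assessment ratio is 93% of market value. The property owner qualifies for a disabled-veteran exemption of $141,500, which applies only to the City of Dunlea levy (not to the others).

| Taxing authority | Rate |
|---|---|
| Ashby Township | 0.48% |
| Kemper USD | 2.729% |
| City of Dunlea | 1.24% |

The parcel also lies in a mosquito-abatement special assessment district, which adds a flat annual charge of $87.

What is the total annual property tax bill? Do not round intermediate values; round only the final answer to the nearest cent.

$29,173.85

Assessed value = $745,400 × 0.93 = $693,222
Ashby Township: $693,222 × 0.0048 = $3,327.4656
Kemper USD: $693,222 × 0.02729 = $18,918.02838
City of Dunlea: ($693,222 − $141,500) × 0.0124 = $551,722 × 0.0124 = $6,841.3528
Levies subtotal = $29,086.84678
Total = $29,086.84678 + $87 = $29,173.84678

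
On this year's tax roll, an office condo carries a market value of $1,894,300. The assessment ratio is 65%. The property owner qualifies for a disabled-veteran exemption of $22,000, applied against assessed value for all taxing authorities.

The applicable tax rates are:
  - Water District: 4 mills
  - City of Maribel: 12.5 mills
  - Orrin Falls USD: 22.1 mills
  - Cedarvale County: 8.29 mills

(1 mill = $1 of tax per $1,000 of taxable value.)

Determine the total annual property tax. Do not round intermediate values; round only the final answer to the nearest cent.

Assessed value = $1,894,300 × 0.65 = $1,231,295
Taxable value = $1,231,295 − $22,000 = $1,209,295
Water District: $1,209,295 × 0.004 = $4,837.18
City of Maribel: $1,209,295 × 0.0125 = $15,116.1875
Orrin Falls USD: $1,209,295 × 0.0221 = $26,725.4195
Cedarvale County: $1,209,295 × 0.00829 = $10,025.05555
Total = $4,837.18 + $15,116.1875 + $26,725.4195 + $10,025.05555 = $56,703.84255

$56,703.84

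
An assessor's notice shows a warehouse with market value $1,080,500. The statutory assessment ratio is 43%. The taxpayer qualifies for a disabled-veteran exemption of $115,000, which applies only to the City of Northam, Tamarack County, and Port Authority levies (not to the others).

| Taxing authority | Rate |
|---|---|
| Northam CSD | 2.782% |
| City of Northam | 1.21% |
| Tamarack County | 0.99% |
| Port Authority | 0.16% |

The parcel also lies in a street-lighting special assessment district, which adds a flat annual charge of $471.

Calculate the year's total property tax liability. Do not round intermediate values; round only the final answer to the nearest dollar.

$21,648

Assessed value = $1,080,500 × 0.43 = $464,615
Northam CSD: $464,615 × 0.02782 = $12,925.5893
City of Northam: ($464,615 − $115,000) × 0.0121 = $349,615 × 0.0121 = $4,230.3415
Tamarack County: ($464,615 − $115,000) × 0.0099 = $349,615 × 0.0099 = $3,461.1885
Port Authority: ($464,615 − $115,000) × 0.0016 = $349,615 × 0.0016 = $559.384
Levies subtotal = $21,176.5033
Total = $21,176.5033 + $471 = $21,647.5033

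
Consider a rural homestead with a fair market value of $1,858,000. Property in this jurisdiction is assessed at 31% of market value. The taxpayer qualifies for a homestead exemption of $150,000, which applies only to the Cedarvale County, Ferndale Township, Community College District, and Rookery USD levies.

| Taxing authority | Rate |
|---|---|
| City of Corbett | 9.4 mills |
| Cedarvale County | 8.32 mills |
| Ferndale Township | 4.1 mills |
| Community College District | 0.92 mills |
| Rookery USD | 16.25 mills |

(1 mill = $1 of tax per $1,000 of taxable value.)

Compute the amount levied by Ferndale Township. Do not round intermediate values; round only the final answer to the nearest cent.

$1,746.52

Assessed value = $1,858,000 × 0.31 = $575,980
Ferndale Township taxable value = $575,980 − $150,000 = $425,980
Ferndale Township levy = $425,980 × 0.0041 = $1,746.518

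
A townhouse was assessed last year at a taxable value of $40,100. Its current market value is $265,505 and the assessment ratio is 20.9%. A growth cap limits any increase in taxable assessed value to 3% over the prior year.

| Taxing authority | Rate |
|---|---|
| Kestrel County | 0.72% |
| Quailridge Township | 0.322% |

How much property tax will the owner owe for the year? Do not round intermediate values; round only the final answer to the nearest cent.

$430.38

Uncapped assessed value = $265,505 × 0.209 = $55,490.545
Cap limit = $40,100 × 1.03 = $41,303
Taxable assessed value = min($55,490.545, $41,303) = $41,303 (cap binds)
Kestrel County: $41,303 × 0.0072 = $297.3816
Quailridge Township: $41,303 × 0.00322 = $132.99566
Total = $430.37726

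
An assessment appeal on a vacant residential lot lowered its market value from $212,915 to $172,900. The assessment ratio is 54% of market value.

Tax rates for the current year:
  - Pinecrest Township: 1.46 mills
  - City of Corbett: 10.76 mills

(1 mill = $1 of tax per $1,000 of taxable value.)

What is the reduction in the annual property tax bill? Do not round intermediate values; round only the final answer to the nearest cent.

Old assessed value = $212,915 × 0.54 = $114,974.1
New assessed value = $172,900 × 0.54 = $93,366
Combined rate = 0.00146 + 0.01076 = 0.01222
Old tax = $114,974.1 × 0.01222 = $1,404.983502
New tax = $93,366 × 0.01222 = $1,140.93252
Reduction = $1,404.983502 − $1,140.93252 = $264.050982

$264.05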